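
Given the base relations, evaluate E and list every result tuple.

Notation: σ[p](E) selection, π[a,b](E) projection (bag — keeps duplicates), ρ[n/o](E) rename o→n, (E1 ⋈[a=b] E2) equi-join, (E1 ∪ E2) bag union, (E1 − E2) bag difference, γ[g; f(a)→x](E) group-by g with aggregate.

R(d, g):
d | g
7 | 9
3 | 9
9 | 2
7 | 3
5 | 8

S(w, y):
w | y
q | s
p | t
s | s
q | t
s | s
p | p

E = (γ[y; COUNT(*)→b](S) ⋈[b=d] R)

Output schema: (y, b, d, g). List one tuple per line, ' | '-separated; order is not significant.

Stepwise |·|:
  S → 6
  γ[y; COUNT(*)→b](S) → 3
  R → 5
  (γ[y; COUNT(*)→b](S) ⋈[b=d] R) → 1

== RESULT ==
y | b | d | g
s | 3 | 3 | 9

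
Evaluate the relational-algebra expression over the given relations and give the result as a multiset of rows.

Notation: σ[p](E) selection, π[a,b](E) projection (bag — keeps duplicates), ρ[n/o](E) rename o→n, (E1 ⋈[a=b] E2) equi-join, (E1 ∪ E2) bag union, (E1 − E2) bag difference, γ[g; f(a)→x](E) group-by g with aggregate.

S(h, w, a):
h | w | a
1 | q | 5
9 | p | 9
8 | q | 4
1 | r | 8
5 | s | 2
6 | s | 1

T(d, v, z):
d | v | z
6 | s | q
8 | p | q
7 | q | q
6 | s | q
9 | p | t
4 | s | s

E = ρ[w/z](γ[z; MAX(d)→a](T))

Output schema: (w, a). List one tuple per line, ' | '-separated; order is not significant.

Per-node cardinality:
  T → 6
  γ[z; MAX(d)→a](T) → 3
  ρ[w/z](γ[z; MAX(d)→a](T)) → 3

== RESULT ==
w | a
q | 8
s | 4
t | 9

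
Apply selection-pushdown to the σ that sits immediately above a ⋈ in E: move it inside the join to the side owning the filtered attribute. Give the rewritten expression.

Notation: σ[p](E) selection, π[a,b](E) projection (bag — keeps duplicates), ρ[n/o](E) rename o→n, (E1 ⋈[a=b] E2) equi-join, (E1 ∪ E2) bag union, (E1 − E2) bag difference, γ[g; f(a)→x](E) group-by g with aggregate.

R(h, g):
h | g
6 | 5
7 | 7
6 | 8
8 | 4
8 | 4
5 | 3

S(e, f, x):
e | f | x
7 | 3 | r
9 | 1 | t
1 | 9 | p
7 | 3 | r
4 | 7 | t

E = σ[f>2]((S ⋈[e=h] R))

σ filters on f, owned by the left side.
E' = (σ[f>2](S) ⋈[e=h] R)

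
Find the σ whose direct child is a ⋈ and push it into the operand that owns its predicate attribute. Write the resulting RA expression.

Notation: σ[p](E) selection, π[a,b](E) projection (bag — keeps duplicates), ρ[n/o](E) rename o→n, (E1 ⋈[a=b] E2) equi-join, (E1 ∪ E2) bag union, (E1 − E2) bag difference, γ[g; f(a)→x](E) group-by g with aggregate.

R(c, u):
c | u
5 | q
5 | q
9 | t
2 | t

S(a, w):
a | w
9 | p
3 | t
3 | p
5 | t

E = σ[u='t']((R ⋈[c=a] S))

σ filters on u, owned by the left side.
E' = (σ[u='t'](R) ⋈[c=a] S)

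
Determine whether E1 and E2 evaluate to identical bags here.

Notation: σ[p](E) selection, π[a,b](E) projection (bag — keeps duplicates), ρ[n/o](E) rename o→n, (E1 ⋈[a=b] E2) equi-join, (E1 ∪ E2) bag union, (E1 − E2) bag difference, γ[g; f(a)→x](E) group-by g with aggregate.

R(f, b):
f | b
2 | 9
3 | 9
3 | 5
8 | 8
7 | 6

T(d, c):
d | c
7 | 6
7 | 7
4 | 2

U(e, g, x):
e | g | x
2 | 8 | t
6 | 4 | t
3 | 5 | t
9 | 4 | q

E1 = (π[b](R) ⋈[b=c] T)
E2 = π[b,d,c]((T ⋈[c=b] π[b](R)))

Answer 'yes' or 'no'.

E1 row counts bottom-up:
  R → 5
  π[b](R) → 5
  T → 3
  (π[b](R) ⋈[b=c] T) → 1
E2 row counts bottom-up:
  T → 3
  R → 5
  π[b](R) → 5
  (T ⋈[c=b] π[b](R)) → 1
  π[b,d,c]((T ⋈[c=b] π[b](R))) → 1

E1 and E2 produce the same multiset:
b | d | c
6 | 7 | 6

yes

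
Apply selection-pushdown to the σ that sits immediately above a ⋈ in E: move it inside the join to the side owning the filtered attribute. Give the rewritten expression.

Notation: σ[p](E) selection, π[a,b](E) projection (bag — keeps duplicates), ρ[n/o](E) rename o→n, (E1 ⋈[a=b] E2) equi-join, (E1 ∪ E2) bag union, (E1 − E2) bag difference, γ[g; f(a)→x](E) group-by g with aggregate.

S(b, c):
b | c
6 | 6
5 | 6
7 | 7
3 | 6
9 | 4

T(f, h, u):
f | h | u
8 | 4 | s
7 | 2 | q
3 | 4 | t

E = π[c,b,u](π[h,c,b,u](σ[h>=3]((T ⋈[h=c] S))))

σ filters on h, owned by the left side.
E' = π[c,b,u](π[h,c,b,u]((σ[h>=3](T) ⋈[h=c] S)))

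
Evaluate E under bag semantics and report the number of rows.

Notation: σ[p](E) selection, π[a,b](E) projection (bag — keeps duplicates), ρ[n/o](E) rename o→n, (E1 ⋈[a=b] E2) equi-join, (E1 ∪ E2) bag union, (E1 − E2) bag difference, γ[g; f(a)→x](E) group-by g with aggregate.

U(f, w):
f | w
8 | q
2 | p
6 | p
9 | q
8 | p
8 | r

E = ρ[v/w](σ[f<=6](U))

Row counts bottom-up:
  U → 6
  σ[f<=6](U) → 2
  ρ[v/w](σ[f<=6](U)) → 2

|E| = 2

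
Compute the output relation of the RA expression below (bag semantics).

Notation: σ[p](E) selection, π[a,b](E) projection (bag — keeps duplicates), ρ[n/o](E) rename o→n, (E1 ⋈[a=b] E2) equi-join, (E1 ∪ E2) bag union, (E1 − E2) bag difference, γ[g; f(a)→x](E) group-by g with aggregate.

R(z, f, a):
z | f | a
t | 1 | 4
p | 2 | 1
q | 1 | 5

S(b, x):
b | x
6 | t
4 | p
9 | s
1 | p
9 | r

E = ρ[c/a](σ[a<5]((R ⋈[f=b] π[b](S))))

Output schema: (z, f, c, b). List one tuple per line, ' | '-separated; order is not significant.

Stepwise |·|:
  R → 3
  S → 5
  π[b](S) → 5
  (R ⋈[f=b] π[b](S)) → 2
  σ[a<5]((R ⋈[f=b] π[b](S))) → 1
  ρ[c/a](σ[a<5]((R ⋈[f=b] π[b](S)))) → 1

== RESULT ==
z | f | c | b
t | 1 | 4 | 1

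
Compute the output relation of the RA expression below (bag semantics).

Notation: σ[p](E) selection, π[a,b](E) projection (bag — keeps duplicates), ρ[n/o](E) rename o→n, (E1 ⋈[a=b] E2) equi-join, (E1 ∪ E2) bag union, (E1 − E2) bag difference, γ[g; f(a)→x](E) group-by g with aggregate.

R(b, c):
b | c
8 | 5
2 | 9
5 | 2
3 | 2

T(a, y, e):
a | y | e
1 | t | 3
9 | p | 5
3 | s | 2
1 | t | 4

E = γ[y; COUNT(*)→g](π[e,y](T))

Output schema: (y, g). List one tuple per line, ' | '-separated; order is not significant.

Stepwise |·|:
  T → 4
  π[e,y](T) → 4
  γ[y; COUNT(*)→g](π[e,y](T)) → 3

== RESULT ==
y | g
p | 1
s | 1
t | 2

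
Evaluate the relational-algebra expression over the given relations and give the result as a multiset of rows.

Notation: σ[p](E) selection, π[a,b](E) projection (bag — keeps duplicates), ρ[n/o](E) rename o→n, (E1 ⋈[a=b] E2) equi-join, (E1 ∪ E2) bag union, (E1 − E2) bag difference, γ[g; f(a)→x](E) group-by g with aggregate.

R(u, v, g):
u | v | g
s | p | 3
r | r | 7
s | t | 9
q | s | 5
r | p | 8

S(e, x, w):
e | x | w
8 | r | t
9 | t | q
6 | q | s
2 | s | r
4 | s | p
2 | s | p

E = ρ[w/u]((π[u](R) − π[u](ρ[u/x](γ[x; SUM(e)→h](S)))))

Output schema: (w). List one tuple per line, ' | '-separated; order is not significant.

Row counts bottom-up:
  R → 5
  π[u](R) → 5
  S → 6
  γ[x; SUM(e)→h](S) → 4
  ρ[u/x](γ[x; SUM(e)→h](S)) → 4
  π[u](ρ[u/x](γ[x; SUM(e)→h](S))) → 4
  (π[u](R) − π[u](ρ[u/x](γ[x; SUM(e)→h](S)))) → 2
  ρ[w/u]((π[u](R) − π[u](ρ[u/x](γ[x; SUM(e)→h](S))))) → 2

== RESULT ==
w
r
s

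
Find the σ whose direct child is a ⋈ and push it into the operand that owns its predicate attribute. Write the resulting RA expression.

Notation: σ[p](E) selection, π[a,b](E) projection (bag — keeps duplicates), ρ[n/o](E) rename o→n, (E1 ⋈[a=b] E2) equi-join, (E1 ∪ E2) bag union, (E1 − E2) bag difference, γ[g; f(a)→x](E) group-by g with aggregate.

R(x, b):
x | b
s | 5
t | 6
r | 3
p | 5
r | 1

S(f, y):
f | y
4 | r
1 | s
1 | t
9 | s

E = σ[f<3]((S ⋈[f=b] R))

σ filters on f, owned by the left side.
E' = (σ[f<3](S) ⋈[f=b] R)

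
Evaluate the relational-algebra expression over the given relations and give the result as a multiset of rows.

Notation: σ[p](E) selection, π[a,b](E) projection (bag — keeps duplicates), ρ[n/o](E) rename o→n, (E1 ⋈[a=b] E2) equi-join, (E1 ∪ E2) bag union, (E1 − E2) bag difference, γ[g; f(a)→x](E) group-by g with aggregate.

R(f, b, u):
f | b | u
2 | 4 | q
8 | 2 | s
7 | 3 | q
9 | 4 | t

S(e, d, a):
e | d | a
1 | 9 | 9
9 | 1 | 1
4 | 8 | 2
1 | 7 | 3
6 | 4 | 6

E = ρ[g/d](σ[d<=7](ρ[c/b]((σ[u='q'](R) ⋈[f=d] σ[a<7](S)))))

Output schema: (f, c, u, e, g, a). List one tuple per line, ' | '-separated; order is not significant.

Subexpression sizes:
  R → 4
  σ[u='q'](R) → 2
  S → 5
  σ[a<7](S) → 4
  (σ[u='q'](R) ⋈[f=d] σ[a<7](S)) → 1
  ρ[c/b]((σ[u='q'](R) ⋈[f=d] σ[a<7](S))) → 1
  σ[d<=7](ρ[c/b]((σ[u='q'](R) ⋈[f=d] σ[a<7](S)))) → 1
  ρ[g/d](σ[d<=7](ρ[c/b]((σ[u='q'](R) ⋈[f=d] σ[a<7](S))))) → 1

== RESULT ==
f | c | u | e | g | a
7 | 3 | q | 1 | 7 | 3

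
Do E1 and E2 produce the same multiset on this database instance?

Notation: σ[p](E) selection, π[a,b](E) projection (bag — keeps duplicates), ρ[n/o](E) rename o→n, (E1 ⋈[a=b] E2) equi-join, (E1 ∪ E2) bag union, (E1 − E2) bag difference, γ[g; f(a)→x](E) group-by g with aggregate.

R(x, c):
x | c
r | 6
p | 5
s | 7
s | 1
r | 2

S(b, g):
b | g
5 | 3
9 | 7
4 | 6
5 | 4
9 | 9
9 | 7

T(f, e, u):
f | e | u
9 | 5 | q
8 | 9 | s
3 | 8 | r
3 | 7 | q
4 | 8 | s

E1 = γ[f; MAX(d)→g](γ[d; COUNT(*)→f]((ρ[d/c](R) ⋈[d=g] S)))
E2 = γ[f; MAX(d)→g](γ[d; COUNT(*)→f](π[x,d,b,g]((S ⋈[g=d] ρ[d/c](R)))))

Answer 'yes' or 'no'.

E1 stepwise |·|:
  R → 5
  ρ[d/c](R) → 5
  S → 6
  (ρ[d/c](R) ⋈[d=g] S) → 3
  γ[d; COUNT(*)→f]((ρ[d/c](R) ⋈[d=g] S)) → 2
  γ[f; MAX(d)→g](γ[d; COUNT(*)→f]((ρ[d/c](R) ⋈[d=g] S))) → 2
E2 stepwise |·|:
  S → 6
  R → 5
  ρ[d/c](R) → 5
  (S ⋈[g=d] ρ[d/c](R)) → 3
  π[x,d,b,g]((S ⋈[g=d] ρ[d/c](R))) → 3
  γ[d; COUNT(*)→f](π[x,d,b,g]((S ⋈[g=d] ρ[d/c](R)))) → 2
  γ[f; MAX(d)→g](γ[d; COUNT(*)→f](π[x,d,b,g]((S ⋈[g=d] ρ[d/c](R))))) → 2

E1 and E2 produce the same multiset:
f | g
1 | 6
2 | 7

yes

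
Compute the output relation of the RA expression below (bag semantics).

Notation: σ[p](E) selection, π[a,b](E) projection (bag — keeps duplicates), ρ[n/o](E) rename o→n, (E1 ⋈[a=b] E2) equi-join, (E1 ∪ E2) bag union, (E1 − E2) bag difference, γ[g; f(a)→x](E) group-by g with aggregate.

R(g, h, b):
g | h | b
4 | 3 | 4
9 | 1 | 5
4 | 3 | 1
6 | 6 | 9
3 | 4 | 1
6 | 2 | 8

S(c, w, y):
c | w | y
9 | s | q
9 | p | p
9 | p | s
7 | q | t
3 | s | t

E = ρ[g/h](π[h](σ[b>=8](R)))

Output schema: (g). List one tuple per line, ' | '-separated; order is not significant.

Row counts bottom-up:
  R → 6
  σ[b>=8](R) → 2
  π[h](σ[b>=8](R)) → 2
  ρ[g/h](π[h](σ[b>=8](R))) → 2

== RESULT ==
g
2
6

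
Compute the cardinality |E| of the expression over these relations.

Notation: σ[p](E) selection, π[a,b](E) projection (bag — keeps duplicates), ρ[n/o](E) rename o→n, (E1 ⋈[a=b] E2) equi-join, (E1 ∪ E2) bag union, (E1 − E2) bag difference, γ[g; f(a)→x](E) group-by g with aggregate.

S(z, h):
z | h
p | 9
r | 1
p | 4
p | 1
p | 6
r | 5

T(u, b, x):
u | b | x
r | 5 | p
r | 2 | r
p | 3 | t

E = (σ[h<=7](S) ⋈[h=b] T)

Row counts bottom-up:
  S → 6
  σ[h<=7](S) → 5
  T → 3
  (σ[h<=7](S) ⋈[h=b] T) → 1

|E| = 1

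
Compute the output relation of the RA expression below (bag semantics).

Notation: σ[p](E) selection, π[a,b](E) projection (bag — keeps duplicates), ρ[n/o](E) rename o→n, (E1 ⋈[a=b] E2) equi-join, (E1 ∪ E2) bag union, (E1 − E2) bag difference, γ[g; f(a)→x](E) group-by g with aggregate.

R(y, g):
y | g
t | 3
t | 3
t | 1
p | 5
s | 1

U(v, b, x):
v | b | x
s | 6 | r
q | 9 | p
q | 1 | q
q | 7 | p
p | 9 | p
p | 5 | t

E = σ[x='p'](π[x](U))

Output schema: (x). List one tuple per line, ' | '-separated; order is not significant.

Per-node cardinality:
  U → 6
  π[x](U) → 6
  σ[x='p'](π[x](U)) → 3

== RESULT ==
x
p
p
p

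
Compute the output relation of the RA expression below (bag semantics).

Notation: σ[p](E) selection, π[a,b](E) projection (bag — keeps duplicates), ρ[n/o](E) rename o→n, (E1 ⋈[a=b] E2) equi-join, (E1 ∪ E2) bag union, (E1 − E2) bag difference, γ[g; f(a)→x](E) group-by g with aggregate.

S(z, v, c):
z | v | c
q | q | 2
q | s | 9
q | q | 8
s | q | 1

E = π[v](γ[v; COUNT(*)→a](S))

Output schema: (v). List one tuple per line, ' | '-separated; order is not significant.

Subexpression sizes:
  S → 4
  γ[v; COUNT(*)→a](S) → 2
  π[v](γ[v; COUNT(*)→a](S)) → 2

== RESULT ==
v
q
s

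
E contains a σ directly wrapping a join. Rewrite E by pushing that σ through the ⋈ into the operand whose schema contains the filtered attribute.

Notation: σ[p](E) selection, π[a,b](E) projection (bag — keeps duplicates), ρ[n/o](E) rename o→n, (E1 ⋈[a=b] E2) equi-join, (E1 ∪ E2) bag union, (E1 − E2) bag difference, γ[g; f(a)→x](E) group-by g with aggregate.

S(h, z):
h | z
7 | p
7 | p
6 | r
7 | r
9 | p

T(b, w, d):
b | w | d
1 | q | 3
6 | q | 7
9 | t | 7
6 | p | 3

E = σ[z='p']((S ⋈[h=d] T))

σ filters on z, owned by the left side.
E' = (σ[z='p'](S) ⋈[h=d] T)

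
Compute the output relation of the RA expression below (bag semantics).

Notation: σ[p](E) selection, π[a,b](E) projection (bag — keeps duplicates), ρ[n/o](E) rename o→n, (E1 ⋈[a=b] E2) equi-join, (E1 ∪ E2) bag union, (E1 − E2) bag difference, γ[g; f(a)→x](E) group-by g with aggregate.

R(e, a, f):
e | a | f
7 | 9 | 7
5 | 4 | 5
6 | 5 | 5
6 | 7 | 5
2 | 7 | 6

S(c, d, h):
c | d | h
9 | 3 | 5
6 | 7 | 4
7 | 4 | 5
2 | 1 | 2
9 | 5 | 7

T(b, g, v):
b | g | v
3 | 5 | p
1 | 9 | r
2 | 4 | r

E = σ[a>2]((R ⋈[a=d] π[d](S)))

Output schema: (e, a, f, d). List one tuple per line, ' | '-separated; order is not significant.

Subexpression sizes:
  R → 5
  S → 5
  π[d](S) → 5
  (R ⋈[a=d] π[d](S)) → 4
  σ[a>2]((R ⋈[a=d] π[d](S))) → 4

== RESULT ==
e | a | f | d
2 | 7 | 6 | 7
5 | 4 | 5 | 4
6 | 5 | 5 | 5
6 | 7 | 5 | 7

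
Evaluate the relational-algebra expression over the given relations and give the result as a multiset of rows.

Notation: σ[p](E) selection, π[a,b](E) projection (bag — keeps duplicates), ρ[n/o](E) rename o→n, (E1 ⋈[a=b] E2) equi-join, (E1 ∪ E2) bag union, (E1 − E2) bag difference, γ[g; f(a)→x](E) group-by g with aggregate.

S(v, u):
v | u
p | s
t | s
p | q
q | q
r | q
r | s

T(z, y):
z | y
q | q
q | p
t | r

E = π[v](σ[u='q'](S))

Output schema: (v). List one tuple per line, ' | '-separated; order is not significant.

Row counts bottom-up:
  S → 6
  σ[u='q'](S) → 3
  π[v](σ[u='q'](S)) → 3

== RESULT ==
v
p
q
r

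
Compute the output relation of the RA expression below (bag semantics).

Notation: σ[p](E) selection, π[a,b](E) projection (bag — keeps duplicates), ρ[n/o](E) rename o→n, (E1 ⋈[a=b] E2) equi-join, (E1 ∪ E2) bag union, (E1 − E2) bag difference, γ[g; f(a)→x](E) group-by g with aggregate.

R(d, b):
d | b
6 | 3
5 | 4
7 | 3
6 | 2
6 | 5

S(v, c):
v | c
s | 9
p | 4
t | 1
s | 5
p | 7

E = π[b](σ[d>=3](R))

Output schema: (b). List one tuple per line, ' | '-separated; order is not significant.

Subexpression sizes:
  R → 5
  σ[d>=3](R) → 5
  π[b](σ[d>=3](R)) → 5

== RESULT ==
b
2
3
3
4
5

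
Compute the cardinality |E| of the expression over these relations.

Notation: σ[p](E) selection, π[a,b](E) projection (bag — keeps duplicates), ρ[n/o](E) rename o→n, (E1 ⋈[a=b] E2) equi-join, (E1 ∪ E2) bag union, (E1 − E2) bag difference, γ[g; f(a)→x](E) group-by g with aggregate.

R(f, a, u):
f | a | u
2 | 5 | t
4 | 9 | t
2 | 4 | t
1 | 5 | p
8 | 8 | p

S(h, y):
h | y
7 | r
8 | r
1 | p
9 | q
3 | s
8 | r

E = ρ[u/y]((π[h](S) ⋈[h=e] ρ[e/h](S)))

Per-node cardinality:
  S → 6
  π[h](S) → 6
  S → 6
  ρ[e/h](S) → 6
  (π[h](S) ⋈[h=e] ρ[e/h](S)) → 8
  ρ[u/y]((π[h](S) ⋈[h=e] ρ[e/h](S))) → 8

|E| = 8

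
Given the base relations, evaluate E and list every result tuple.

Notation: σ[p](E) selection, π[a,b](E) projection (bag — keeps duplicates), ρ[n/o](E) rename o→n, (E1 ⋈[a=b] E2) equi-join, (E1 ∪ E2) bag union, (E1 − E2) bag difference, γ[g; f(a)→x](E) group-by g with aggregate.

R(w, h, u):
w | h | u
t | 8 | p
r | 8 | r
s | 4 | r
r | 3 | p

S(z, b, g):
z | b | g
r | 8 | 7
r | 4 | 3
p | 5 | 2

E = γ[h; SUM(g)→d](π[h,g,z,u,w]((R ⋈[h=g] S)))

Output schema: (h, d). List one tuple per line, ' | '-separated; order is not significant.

Stepwise |·|:
  R → 4
  S → 3
  (R ⋈[h=g] S) → 1
  π[h,g,z,u,w]((R ⋈[h=g] S)) → 1
  γ[h; SUM(g)→d](π[h,g,z,u,w]((R ⋈[h=g] S))) → 1

== RESULT ==
h | d
3 | 3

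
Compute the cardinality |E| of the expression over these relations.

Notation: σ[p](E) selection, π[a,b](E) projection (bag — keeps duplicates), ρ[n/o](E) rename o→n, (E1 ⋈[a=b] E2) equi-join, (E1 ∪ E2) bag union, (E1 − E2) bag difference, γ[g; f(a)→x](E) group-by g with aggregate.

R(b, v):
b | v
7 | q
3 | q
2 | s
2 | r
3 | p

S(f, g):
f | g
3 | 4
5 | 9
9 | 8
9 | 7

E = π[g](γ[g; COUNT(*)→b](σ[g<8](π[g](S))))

Row counts bottom-up:
  S → 4
  π[g](S) → 4
  σ[g<8](π[g](S)) → 2
  γ[g; COUNT(*)→b](σ[g<8](π[g](S))) → 2
  π[g](γ[g; COUNT(*)→b](σ[g<8](π[g](S)))) → 2

|E| = 2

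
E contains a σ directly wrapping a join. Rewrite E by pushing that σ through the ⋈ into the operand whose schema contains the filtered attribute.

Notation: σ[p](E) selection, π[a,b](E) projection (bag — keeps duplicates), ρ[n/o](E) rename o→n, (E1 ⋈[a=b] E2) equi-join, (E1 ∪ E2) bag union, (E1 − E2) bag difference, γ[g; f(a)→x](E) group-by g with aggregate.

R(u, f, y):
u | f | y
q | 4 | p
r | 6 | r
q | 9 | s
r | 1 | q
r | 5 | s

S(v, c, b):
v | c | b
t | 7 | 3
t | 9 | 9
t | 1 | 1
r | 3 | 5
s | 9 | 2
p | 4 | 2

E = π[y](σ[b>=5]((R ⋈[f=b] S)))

σ filters on b, owned by the right side.
E' = π[y]((R ⋈[f=b] σ[b>=5](S)))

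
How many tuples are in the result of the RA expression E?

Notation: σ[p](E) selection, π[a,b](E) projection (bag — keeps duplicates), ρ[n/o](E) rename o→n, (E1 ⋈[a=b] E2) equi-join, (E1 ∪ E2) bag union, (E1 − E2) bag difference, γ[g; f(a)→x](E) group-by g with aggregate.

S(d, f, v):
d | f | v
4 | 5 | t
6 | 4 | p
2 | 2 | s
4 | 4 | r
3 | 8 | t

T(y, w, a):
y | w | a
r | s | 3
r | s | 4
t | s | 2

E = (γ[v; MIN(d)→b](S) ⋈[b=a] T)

Row counts bottom-up:
  S → 5
  γ[v; MIN(d)→b](S) → 4
  T → 3
  (γ[v; MIN(d)→b](S) ⋈[b=a] T) → 3

|E| = 3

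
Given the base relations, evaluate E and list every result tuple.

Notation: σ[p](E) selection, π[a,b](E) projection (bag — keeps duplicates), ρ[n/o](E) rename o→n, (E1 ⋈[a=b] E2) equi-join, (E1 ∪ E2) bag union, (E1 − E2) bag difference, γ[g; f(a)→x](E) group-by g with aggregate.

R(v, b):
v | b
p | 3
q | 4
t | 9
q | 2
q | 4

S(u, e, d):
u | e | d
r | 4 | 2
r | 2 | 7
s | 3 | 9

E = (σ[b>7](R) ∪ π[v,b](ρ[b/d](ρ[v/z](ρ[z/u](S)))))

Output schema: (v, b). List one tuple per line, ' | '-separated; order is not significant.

Per-node cardinality:
  R → 5
  σ[b>7](R) → 1
  S → 3
  ρ[z/u](S) → 3
  ρ[v/z](ρ[z/u](S)) → 3
  ρ[b/d](ρ[v/z](ρ[z/u](S))) → 3
  π[v,b](ρ[b/d](ρ[v/z](ρ[z/u](S)))) → 3
  (σ[b>7](R) ∪ π[v,b](ρ[b/d](ρ[v/z](ρ[z/u](S))))) → 4

== RESULT ==
v | b
r | 2
r | 7
s | 9
t | 9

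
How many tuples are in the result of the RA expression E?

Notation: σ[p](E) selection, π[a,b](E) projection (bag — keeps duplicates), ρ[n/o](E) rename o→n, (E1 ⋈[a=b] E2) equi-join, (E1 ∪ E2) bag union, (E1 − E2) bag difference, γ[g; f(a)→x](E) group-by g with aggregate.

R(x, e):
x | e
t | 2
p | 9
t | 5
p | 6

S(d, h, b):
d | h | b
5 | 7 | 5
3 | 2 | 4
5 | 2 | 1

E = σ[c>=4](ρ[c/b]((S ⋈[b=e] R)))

Subexpression sizes:
  S → 3
  R → 4
  (S ⋈[b=e] R) → 1
  ρ[c/b]((S ⋈[b=e] R)) → 1
  σ[c>=4](ρ[c/b]((S ⋈[b=e] R))) → 1

|E| = 1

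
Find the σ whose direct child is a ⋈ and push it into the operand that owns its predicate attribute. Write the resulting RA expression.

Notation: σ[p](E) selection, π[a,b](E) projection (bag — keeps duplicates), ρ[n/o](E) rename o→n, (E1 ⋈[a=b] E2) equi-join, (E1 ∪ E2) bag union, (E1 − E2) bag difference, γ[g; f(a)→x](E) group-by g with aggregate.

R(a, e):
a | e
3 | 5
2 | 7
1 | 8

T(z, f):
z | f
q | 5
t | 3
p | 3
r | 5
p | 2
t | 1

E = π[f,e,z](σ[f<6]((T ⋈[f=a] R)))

σ filters on f, owned by the left side.
E' = π[f,e,z]((σ[f<6](T) ⋈[f=a] R))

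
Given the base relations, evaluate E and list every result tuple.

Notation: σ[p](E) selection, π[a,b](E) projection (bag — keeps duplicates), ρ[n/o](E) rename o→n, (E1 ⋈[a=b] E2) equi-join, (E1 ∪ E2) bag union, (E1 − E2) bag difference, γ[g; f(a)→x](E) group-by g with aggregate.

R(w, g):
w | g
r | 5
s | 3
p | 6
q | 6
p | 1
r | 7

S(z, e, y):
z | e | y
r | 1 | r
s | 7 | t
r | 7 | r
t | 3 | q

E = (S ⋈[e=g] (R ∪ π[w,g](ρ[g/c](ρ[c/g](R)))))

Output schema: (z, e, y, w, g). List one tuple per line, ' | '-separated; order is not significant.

Row counts bottom-up:
  S → 4
  R → 6
  R → 6
  ρ[c/g](R) → 6
  ρ[g/c](ρ[c/g](R)) → 6
  π[w,g](ρ[g/c](ρ[c/g](R))) → 6
  (R ∪ π[w,g](ρ[g/c](ρ[c/g](R)))) → 12
  (S ⋈[e=g] (R ∪ π[w,g](ρ[g/c](ρ[c/g](R))))) → 8

== RESULT ==
z | e | y | w | g
r | 1 | r | p | 1
r | 1 | r | p | 1
r | 7 | r | r | 7
r | 7 | r | r | 7
s | 7 | t | r | 7
s | 7 | t | r | 7
t | 3 | q | s | 3
t | 3 | q | s | 3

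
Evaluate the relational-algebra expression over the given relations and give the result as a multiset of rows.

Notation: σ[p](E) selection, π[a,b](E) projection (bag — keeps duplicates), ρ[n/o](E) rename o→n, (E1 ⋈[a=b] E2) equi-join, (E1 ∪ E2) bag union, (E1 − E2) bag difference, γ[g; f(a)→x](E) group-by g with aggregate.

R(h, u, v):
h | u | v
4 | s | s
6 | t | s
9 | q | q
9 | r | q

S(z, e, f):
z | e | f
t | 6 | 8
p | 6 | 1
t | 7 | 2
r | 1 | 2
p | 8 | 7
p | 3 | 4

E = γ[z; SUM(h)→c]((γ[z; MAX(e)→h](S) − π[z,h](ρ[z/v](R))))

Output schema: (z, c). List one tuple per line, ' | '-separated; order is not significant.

Stepwise |·|:
  S → 6
  γ[z; MAX(e)→h](S) → 3
  R → 4
  ρ[z/v](R) → 4
  π[z,h](ρ[z/v](R)) → 4
  (γ[z; MAX(e)→h](S) − π[z,h](ρ[z/v](R))) → 3
  γ[z; SUM(h)→c]((γ[z; MAX(e)→h](S) − π[z,h](ρ[z/v](R)))) → 3

== RESULT ==
z | c
p | 8
r | 1
t | 7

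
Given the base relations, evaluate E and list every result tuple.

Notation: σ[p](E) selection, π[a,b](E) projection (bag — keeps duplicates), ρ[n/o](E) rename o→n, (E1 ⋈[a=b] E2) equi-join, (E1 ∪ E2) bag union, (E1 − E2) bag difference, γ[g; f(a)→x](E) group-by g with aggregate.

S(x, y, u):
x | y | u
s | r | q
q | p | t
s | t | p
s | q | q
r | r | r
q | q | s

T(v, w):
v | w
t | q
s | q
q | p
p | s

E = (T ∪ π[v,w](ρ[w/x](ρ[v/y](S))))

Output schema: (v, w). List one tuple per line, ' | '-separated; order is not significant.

Row counts bottom-up:
  T → 4
  S → 6
  ρ[v/y](S) → 6
  ρ[w/x](ρ[v/y](S)) → 6
  π[v,w](ρ[w/x](ρ[v/y](S))) → 6
  (T ∪ π[v,w](ρ[w/x](ρ[v/y](S)))) → 10

== RESULT ==
v | w
p | q
p | s
q | p
q | q
q | s
r | r
r | s
s | q
t | q
t | s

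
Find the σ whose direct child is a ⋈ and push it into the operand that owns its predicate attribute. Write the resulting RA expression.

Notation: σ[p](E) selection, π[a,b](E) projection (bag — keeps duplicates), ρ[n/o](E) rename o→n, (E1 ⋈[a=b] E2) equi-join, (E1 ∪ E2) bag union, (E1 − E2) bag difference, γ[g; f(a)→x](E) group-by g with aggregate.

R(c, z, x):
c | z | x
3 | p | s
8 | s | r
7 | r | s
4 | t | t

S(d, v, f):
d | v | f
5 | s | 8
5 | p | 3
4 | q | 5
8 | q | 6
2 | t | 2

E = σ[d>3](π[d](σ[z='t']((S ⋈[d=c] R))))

σ filters on z, owned by the right side.
E' = σ[d>3](π[d]((S ⋈[d=c] σ[z='t'](R))))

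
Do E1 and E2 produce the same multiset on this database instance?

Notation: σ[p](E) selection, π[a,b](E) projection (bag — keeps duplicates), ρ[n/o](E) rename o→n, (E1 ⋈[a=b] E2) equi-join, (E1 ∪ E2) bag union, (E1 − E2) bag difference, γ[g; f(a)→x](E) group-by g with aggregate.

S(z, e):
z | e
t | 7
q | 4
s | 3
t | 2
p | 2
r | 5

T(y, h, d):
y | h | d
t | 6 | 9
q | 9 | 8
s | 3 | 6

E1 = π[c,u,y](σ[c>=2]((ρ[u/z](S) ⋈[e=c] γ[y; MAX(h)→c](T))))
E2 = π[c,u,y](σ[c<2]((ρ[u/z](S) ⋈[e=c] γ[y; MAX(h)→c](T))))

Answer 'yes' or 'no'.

E1 row counts bottom-up:
  S → 6
  ρ[u/z](S) → 6
  T → 3
  γ[y; MAX(h)→c](T) → 3
  (ρ[u/z](S) ⋈[e=c] γ[y; MAX(h)→c](T)) → 1
  σ[c>=2]((ρ[u/z](S) ⋈[e=c] γ[y; MAX(h)→c](T))) → 1
  π[c,u,y](σ[c>=2]((ρ[u/z](S) ⋈[e=c] γ[y; MAX(h)→c](T)))) → 1
E2 row counts bottom-up:
  S → 6
  ρ[u/z](S) → 6
  T → 3
  γ[y; MAX(h)→c](T) → 3
  (ρ[u/z](S) ⋈[e=c] γ[y; MAX(h)→c](T)) → 1
  σ[c<2]((ρ[u/z](S) ⋈[e=c] γ[y; MAX(h)→c](T))) → 0
  π[c,u,y](σ[c<2]((ρ[u/z](S) ⋈[e=c] γ[y; MAX(h)→c](T)))) → 0

E1 result:
c | u | y
3 | s | s
E2 result:
c | u | y
(0 rows)
Witness: (3, 's', 's') appears 1× in E1 but 0× in E2.

no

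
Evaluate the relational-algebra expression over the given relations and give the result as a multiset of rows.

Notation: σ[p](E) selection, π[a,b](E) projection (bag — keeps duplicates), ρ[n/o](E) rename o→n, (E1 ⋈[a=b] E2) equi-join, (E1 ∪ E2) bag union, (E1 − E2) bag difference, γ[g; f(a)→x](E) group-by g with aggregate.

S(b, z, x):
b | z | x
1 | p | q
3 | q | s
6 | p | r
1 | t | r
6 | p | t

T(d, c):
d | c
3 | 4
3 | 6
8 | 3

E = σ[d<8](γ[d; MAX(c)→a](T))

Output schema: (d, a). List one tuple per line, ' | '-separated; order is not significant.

Row counts bottom-up:
  T → 3
  γ[d; MAX(c)→a](T) → 2
  σ[d<8](γ[d; MAX(c)→a](T)) → 1

== RESULT ==
d | a
3 | 6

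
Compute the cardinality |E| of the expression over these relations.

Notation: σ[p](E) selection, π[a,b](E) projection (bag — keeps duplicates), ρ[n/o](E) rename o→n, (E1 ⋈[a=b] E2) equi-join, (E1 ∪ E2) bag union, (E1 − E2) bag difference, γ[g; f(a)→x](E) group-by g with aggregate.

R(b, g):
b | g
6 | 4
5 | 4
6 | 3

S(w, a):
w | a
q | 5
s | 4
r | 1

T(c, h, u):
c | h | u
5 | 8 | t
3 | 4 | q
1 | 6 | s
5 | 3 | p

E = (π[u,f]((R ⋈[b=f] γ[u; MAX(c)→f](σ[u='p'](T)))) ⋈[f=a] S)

Subexpression sizes:
  R → 3
  T → 4
  σ[u='p'](T) → 1
  γ[u; MAX(c)→f](σ[u='p'](T)) → 1
  (R ⋈[b=f] γ[u; MAX(c)→f](σ[u='p'](T))) → 1
  π[u,f]((R ⋈[b=f] γ[u; MAX(c)→f](σ[u='p'](T)))) → 1
  S → 3
  (π[u,f]((R ⋈[b=f] γ[u; MAX(c)→f](σ[u='p'](T)))) ⋈[f=a] S) → 1

|E| = 1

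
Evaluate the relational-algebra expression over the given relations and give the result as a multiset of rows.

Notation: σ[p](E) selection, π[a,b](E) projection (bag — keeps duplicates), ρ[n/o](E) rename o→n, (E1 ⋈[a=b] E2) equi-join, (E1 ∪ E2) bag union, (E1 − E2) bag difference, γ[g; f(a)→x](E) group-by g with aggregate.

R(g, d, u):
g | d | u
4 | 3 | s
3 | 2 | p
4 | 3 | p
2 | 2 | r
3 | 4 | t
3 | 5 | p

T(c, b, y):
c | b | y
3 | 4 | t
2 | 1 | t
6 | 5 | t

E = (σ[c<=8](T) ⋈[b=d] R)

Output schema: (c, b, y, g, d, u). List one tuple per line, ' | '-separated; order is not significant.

Per-node cardinality:
  T → 3
  σ[c<=8](T) → 3
  R → 6
  (σ[c<=8](T) ⋈[b=d] R) → 2

== RESULT ==
c | b | y | g | d | u
3 | 4 | t | 3 | 4 | t
6 | 5 | t | 3 | 5 | p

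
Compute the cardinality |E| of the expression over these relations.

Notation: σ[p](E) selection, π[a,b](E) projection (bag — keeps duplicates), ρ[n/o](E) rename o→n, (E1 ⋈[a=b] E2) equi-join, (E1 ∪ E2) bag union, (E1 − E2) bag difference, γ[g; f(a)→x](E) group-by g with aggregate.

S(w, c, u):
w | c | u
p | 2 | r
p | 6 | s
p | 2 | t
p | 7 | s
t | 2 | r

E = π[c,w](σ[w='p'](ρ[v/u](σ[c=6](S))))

Stepwise |·|:
  S → 5
  σ[c=6](S) → 1
  ρ[v/u](σ[c=6](S)) → 1
  σ[w='p'](ρ[v/u](σ[c=6](S))) → 1
  π[c,w](σ[w='p'](ρ[v/u](σ[c=6](S)))) → 1

|E| = 1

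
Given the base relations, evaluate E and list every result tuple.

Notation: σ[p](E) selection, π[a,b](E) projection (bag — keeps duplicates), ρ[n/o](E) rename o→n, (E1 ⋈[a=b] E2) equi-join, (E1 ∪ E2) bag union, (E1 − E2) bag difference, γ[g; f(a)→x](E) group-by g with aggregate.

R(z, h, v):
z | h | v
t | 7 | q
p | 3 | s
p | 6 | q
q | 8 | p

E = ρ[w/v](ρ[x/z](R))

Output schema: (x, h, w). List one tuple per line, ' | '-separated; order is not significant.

Row counts bottom-up:
  R → 4
  ρ[x/z](R) → 4
  ρ[w/v](ρ[x/z](R)) → 4

== RESULT ==
x | h | w
p | 3 | s
p | 6 | q
q | 8 | p
t | 7 | q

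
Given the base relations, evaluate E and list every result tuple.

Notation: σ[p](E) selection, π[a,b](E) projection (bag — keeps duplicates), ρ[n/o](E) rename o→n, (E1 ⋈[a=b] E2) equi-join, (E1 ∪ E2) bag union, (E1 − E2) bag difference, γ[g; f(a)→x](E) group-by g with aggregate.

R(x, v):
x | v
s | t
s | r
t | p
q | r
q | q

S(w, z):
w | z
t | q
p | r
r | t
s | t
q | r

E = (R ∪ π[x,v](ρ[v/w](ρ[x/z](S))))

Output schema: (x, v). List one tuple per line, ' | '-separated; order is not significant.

Subexpression sizes:
  R → 5
  S → 5
  ρ[x/z](S) → 5
  ρ[v/w](ρ[x/z](S)) → 5
  π[x,v](ρ[v/w](ρ[x/z](S))) → 5
  (R ∪ π[x,v](ρ[v/w](ρ[x/z](S)))) → 10

== RESULT ==
x | v
q | q
q | r
q | t
r | p
r | q
s | r
s | t
t | p
t | r
t | s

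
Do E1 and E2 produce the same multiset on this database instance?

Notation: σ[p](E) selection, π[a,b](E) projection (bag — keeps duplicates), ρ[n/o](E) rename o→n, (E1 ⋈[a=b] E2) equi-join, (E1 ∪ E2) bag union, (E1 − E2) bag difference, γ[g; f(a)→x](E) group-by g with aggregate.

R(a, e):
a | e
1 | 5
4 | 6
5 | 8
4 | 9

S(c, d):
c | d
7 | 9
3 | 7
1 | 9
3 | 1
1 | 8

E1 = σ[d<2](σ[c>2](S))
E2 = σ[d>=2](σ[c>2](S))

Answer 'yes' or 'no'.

E1 row counts bottom-up:
  S → 5
  σ[c>2](S) → 3
  σ[d<2](σ[c>2](S)) → 1
E2 row counts bottom-up:
  S → 5
  σ[c>2](S) → 3
  σ[d>=2](σ[c>2](S)) → 2

E1 result:
c | d
3 | 1
E2 result:
c | d
3 | 7
7 | 9
Witness: (3, 1) appears 1× in E1 but 0× in E2.

no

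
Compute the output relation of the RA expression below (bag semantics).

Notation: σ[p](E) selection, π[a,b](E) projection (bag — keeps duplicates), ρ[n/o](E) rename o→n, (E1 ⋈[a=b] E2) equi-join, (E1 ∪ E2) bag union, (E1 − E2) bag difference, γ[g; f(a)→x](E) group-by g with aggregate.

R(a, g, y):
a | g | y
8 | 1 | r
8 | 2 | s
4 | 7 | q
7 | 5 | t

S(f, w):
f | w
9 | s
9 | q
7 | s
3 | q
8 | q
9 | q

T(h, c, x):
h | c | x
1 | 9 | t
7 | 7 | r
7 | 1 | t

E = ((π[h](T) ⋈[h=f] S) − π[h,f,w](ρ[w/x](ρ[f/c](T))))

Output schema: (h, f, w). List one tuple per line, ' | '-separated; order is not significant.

Subexpression sizes:
  T → 3
  π[h](T) → 3
  S → 6
  (π[h](T) ⋈[h=f] S) → 2
  T → 3
  ρ[f/c](T) → 3
  ρ[w/x](ρ[f/c](T)) → 3
  π[h,f,w](ρ[w/x](ρ[f/c](T))) → 3
  ((π[h](T) ⋈[h=f] S) − π[h,f,w](ρ[w/x](ρ[f/c](T)))) → 2

== RESULT ==
h | f | w
7 | 7 | s
7 | 7 | s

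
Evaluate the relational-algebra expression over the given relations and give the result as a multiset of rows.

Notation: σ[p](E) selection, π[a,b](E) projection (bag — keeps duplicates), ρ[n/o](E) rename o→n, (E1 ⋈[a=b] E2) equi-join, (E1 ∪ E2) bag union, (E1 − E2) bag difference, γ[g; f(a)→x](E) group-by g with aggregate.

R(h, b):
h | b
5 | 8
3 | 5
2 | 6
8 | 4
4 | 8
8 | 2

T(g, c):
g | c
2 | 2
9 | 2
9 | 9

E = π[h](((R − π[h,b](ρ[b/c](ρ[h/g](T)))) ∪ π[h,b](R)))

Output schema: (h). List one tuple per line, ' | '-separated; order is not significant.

Subexpression sizes:
  R → 6
  T → 3
  ρ[h/g](T) → 3
  ρ[b/c](ρ[h/g](T)) → 3
  π[h,b](ρ[b/c](ρ[h/g](T))) → 3
  (R − π[h,b](ρ[b/c](ρ[h/g](T)))) → 6
  R → 6
  π[h,b](R) → 6
  ((R − π[h,b](ρ[b/c](ρ[h/g](T)))) ∪ π[h,b](R)) → 12
  π[h](((R − π[h,b](ρ[b/c](ρ[h/g](T)))) ∪ π[h,b](R))) → 12

== RESULT ==
h
2
2
3
3
4
4
5
5
8
8
8
8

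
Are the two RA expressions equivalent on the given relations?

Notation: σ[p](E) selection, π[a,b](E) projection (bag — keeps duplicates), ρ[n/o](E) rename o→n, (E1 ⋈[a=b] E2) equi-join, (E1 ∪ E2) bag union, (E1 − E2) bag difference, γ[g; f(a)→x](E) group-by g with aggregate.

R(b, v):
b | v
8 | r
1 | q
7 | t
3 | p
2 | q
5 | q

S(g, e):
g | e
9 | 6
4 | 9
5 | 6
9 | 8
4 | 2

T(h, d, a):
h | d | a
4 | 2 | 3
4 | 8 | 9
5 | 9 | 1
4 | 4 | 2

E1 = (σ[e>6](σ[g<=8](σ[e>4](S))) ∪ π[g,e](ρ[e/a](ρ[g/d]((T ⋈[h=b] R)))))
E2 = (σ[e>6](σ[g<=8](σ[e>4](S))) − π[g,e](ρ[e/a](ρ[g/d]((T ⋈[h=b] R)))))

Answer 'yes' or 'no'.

E1 row counts bottom-up:
  S → 5
  σ[e>4](S) → 4
  σ[g<=8](σ[e>4](S)) → 2
  σ[e>6](σ[g<=8](σ[e>4](S))) → 1
  T → 4
  R → 6
  (T ⋈[h=b] R) → 1
  ρ[g/d]((T ⋈[h=b] R)) → 1
  ρ[e/a](ρ[g/d]((T ⋈[h=b] R))) → 1
  π[g,e](ρ[e/a](ρ[g/d]((T ⋈[h=b] R)))) → 1
  (σ[e>6](σ[g<=8](σ[e>4](S))) ∪ π[g,e](ρ[e/a](ρ[g/d]((T ⋈[h=b] R))))) → 2
E2 row counts bottom-up:
  S → 5
  σ[e>4](S) → 4
  σ[g<=8](σ[e>4](S)) → 2
  σ[e>6](σ[g<=8](σ[e>4](S))) → 1
  T → 4
  R → 6
  (T ⋈[h=b] R) → 1
  ρ[g/d]((T ⋈[h=b] R)) → 1
  ρ[e/a](ρ[g/d]((T ⋈[h=b] R))) → 1
  π[g,e](ρ[e/a](ρ[g/d]((T ⋈[h=b] R)))) → 1
  (σ[e>6](σ[g<=8](σ[e>4](S))) − π[g,e](ρ[e/a](ρ[g/d]((T ⋈[h=b] R))))) → 1

E1 result:
g | e
4 | 9
9 | 1
E2 result:
g | e
4 | 9
Witness: (9, 1) appears 1× in E1 but 0× in E2.

no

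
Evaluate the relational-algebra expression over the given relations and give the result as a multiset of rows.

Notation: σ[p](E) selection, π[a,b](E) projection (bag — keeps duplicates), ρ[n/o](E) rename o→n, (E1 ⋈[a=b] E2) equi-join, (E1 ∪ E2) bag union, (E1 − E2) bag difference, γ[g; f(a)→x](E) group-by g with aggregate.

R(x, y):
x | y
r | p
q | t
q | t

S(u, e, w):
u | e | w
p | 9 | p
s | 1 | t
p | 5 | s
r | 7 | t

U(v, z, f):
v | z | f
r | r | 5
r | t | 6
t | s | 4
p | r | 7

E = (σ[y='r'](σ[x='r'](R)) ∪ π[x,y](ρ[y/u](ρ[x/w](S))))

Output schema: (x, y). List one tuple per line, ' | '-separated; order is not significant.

Stepwise |·|:
  R → 3
  σ[x='r'](R) → 1
  σ[y='r'](σ[x='r'](R)) → 0
  S → 4
  ρ[x/w](S) → 4
  ρ[y/u](ρ[x/w](S)) → 4
  π[x,y](ρ[y/u](ρ[x/w](S))) → 4
  (σ[y='r'](σ[x='r'](R)) ∪ π[x,y](ρ[y/u](ρ[x/w](S)))) → 4

== RESULT ==
x | y
p | p
s | p
t | r
t | s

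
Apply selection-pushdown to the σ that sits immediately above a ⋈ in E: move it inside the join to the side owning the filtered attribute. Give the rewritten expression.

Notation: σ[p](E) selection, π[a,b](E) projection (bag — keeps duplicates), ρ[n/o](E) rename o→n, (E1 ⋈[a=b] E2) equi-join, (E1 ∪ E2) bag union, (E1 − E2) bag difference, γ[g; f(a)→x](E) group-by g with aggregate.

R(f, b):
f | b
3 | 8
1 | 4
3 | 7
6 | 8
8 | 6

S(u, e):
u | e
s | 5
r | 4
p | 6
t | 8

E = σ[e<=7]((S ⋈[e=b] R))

σ filters on e, owned by the left side.
E' = (σ[e<=7](S) ⋈[e=b] R)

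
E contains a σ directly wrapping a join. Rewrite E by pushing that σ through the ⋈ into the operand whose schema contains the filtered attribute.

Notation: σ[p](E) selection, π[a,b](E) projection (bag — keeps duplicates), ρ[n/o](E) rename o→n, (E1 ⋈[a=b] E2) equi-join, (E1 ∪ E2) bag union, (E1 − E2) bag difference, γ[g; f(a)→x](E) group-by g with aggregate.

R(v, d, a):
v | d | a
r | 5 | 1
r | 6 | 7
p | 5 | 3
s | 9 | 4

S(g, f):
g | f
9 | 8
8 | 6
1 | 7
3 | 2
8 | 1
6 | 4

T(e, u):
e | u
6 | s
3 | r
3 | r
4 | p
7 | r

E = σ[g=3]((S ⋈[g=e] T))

σ filters on g, owned by the left side.
E' = (σ[g=3](S) ⋈[g=e] T)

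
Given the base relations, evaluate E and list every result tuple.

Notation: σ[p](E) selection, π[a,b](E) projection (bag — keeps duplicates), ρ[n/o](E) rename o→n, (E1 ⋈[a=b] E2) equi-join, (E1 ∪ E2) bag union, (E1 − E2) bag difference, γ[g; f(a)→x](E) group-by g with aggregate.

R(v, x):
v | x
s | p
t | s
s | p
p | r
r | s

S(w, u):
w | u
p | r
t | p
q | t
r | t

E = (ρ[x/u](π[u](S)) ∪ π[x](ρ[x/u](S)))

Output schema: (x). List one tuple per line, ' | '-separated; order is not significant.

Subexpression sizes:
  S → 4
  π[u](S) → 4
  ρ[x/u](π[u](S)) → 4
  S → 4
  ρ[x/u](S) → 4
  π[x](ρ[x/u](S)) → 4
  (ρ[x/u](π[u](S)) ∪ π[x](ρ[x/u](S))) → 8

== RESULT ==
x
p
p
r
r
t
t
t
t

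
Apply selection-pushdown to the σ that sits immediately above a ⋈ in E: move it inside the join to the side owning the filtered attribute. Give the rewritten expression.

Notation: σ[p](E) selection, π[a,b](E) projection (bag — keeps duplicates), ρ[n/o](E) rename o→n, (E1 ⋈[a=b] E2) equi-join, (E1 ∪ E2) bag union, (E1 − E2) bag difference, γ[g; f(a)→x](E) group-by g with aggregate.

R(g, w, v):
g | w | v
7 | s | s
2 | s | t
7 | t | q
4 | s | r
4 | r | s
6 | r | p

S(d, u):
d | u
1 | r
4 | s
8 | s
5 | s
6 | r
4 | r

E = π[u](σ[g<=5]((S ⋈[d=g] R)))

σ filters on g, owned by the right side.
E' = π[u]((S ⋈[d=g] σ[g<=5](R)))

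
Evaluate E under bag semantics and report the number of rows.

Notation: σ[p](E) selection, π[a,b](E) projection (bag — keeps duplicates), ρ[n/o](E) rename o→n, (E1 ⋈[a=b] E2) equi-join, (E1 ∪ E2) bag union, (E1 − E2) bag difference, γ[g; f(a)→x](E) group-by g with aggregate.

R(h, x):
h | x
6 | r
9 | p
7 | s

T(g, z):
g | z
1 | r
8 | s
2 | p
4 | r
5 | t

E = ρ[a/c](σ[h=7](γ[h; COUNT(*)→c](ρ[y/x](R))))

Stepwise |·|:
  R → 3
  ρ[y/x](R) → 3
  γ[h; COUNT(*)→c](ρ[y/x](R)) → 3
  σ[h=7](γ[h; COUNT(*)→c](ρ[y/x](R))) → 1
  ρ[a/c](σ[h=7](γ[h; COUNT(*)→c](ρ[y/x](R)))) → 1

|E| = 1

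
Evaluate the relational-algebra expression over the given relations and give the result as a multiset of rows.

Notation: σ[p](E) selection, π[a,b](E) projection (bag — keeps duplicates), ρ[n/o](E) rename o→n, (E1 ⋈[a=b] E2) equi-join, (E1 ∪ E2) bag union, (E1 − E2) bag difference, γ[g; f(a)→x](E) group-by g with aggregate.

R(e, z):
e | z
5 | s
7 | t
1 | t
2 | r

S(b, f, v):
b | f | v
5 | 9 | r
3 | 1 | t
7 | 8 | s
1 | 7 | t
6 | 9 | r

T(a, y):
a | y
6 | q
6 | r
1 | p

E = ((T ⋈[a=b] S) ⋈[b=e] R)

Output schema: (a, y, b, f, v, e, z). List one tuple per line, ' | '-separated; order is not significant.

Stepwise |·|:
  T → 3
  S → 5
  (T ⋈[a=b] S) → 3
  R → 4
  ((T ⋈[a=b] S) ⋈[b=e] R) → 1

== RESULT ==
a | y | b | f | v | e | z
1 | p | 1 | 7 | t | 1 | t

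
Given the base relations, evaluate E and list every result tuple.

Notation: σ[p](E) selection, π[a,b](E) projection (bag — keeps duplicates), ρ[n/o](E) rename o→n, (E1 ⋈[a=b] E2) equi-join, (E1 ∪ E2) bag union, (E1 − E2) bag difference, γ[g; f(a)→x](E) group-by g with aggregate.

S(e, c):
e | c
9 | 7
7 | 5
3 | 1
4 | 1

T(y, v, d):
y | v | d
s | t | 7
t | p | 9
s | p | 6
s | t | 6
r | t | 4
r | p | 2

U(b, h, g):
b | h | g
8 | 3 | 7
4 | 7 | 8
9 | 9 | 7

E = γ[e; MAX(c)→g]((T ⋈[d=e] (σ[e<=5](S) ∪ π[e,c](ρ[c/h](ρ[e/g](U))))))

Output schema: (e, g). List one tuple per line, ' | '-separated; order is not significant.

Stepwise |·|:
  T → 6
  S → 4
  σ[e<=5](S) → 2
  U → 3
  ρ[e/g](U) → 3
  ρ[c/h](ρ[e/g](U)) → 3
  π[e,c](ρ[c/h](ρ[e/g](U))) → 3
  (σ[e<=5](S) ∪ π[e,c](ρ[c/h](ρ[e/g](U)))) → 5
  (T ⋈[d=e] (σ[e<=5](S) ∪ π[e,c](ρ[c/h](ρ[e/g](U))))) → 3
  γ[e; MAX(c)→g]((T ⋈[d=e] (σ[e<=5](S) ∪ π[e,c](ρ[c/h](ρ[e/g](U)))))) → 2

== RESULT ==
e | g
4 | 1
7 | 9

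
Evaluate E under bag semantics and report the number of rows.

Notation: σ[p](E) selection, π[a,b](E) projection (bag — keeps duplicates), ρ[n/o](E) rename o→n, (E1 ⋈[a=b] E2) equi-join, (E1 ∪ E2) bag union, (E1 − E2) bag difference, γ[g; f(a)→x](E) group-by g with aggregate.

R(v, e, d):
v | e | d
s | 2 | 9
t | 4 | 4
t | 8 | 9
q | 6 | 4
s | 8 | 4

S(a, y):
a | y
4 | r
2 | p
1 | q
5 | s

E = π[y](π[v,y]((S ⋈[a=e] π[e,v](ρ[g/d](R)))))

Subexpression sizes:
  S → 4
  R → 5
  ρ[g/d](R) → 5
  π[e,v](ρ[g/d](R)) → 5
  (S ⋈[a=e] π[e,v](ρ[g/d](R))) → 2
  π[v,y]((S ⋈[a=e] π[e,v](ρ[g/d](R)))) → 2
  π[y](π[v,y]((S ⋈[a=e] π[e,v](ρ[g/d](R))))) → 2

|E| = 2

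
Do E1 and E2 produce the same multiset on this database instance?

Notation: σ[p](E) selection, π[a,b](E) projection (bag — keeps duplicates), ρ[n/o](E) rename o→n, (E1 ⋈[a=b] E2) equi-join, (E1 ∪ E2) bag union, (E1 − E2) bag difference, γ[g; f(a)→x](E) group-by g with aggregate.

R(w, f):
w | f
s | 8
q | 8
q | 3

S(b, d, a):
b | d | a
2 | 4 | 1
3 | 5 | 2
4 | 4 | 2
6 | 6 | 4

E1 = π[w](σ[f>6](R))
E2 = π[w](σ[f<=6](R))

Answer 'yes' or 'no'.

E1 per-node cardinality:
  R → 3
  σ[f>6](R) → 2
  π[w](σ[f>6](R)) → 2
E2 per-node cardinality:
  R → 3
  σ[f<=6](R) → 1
  π[w](σ[f<=6](R)) → 1

E1 result:
w
q
s
E2 result:
w
q
Witness: ('s',) appears 1× in E1 but 0× in E2.

no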